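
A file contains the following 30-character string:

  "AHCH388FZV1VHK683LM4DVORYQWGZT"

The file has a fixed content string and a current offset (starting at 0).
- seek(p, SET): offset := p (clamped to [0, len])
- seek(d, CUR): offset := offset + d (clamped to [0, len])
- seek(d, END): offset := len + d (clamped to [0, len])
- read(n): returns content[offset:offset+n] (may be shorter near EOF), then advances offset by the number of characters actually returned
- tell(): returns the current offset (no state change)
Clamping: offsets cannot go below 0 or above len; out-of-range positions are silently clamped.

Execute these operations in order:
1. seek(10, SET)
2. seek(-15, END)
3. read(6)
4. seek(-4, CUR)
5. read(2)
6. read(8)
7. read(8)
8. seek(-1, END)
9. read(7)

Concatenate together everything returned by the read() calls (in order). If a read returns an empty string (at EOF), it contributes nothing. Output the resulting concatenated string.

After 1 (seek(10, SET)): offset=10
After 2 (seek(-15, END)): offset=15
After 3 (read(6)): returned '83LM4D', offset=21
After 4 (seek(-4, CUR)): offset=17
After 5 (read(2)): returned 'LM', offset=19
After 6 (read(8)): returned '4DVORYQW', offset=27
After 7 (read(8)): returned 'GZT', offset=30
After 8 (seek(-1, END)): offset=29
After 9 (read(7)): returned 'T', offset=30

Answer: 83LM4DLM4DVORYQWGZTT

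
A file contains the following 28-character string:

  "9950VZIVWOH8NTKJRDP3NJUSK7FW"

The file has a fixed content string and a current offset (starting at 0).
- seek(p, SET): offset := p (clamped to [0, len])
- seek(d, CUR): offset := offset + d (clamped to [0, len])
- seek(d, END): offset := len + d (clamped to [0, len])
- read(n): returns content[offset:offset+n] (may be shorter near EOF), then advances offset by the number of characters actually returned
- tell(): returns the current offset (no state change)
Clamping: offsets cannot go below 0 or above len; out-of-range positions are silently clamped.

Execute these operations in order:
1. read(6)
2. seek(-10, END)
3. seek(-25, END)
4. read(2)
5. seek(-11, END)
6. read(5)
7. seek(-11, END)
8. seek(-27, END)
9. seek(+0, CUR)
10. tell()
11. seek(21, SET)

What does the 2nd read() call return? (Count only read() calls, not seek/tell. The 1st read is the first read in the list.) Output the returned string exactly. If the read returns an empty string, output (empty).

Answer: 0V

Derivation:
After 1 (read(6)): returned '9950VZ', offset=6
After 2 (seek(-10, END)): offset=18
After 3 (seek(-25, END)): offset=3
After 4 (read(2)): returned '0V', offset=5
After 5 (seek(-11, END)): offset=17
After 6 (read(5)): returned 'DP3NJ', offset=22
After 7 (seek(-11, END)): offset=17
After 8 (seek(-27, END)): offset=1
After 9 (seek(+0, CUR)): offset=1
After 10 (tell()): offset=1
After 11 (seek(21, SET)): offset=21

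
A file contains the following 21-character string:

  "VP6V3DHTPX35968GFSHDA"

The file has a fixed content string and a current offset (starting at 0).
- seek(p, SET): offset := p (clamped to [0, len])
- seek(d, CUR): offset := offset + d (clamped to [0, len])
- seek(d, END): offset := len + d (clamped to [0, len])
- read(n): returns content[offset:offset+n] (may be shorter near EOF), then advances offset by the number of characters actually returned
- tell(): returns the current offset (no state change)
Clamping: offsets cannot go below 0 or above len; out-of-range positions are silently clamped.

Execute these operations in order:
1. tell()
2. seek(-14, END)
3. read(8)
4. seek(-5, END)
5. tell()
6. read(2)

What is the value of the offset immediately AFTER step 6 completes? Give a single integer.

After 1 (tell()): offset=0
After 2 (seek(-14, END)): offset=7
After 3 (read(8)): returned 'TPX35968', offset=15
After 4 (seek(-5, END)): offset=16
After 5 (tell()): offset=16
After 6 (read(2)): returned 'FS', offset=18

Answer: 18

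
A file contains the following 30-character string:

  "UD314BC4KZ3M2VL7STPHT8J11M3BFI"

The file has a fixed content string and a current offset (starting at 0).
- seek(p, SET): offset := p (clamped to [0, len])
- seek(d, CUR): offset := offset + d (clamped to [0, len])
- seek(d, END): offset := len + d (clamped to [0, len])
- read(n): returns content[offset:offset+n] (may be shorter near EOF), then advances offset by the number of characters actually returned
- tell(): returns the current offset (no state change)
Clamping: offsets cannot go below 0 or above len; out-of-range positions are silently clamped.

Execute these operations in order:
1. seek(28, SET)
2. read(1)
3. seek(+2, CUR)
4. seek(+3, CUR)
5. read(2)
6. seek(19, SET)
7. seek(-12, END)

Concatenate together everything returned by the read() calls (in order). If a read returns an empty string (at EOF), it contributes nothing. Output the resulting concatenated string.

Answer: F

Derivation:
After 1 (seek(28, SET)): offset=28
After 2 (read(1)): returned 'F', offset=29
After 3 (seek(+2, CUR)): offset=30
After 4 (seek(+3, CUR)): offset=30
After 5 (read(2)): returned '', offset=30
After 6 (seek(19, SET)): offset=19
After 7 (seek(-12, END)): offset=18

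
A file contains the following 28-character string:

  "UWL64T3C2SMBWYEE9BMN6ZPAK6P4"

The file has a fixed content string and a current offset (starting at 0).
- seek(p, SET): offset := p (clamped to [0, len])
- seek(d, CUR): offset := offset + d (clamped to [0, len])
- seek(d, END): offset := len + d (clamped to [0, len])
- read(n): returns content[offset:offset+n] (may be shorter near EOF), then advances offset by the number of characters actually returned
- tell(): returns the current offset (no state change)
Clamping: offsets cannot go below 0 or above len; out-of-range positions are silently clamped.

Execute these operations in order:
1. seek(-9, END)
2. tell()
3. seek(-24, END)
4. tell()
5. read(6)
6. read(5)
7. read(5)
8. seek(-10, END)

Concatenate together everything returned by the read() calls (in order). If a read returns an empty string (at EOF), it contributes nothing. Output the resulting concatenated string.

Answer: 4T3C2SMBWYEE9BMN

Derivation:
After 1 (seek(-9, END)): offset=19
After 2 (tell()): offset=19
After 3 (seek(-24, END)): offset=4
After 4 (tell()): offset=4
After 5 (read(6)): returned '4T3C2S', offset=10
After 6 (read(5)): returned 'MBWYE', offset=15
After 7 (read(5)): returned 'E9BMN', offset=20
After 8 (seek(-10, END)): offset=18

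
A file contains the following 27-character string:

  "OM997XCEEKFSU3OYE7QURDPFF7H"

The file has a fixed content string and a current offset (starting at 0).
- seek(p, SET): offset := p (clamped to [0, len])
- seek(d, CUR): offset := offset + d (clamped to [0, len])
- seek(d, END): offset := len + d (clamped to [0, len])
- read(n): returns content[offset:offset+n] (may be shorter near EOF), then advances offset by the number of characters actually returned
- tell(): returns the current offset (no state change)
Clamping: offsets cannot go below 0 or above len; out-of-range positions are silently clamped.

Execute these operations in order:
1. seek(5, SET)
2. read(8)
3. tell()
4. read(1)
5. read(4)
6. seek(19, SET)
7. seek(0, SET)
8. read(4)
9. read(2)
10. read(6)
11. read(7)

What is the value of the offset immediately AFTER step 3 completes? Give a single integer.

Answer: 13

Derivation:
After 1 (seek(5, SET)): offset=5
After 2 (read(8)): returned 'XCEEKFSU', offset=13
After 3 (tell()): offset=13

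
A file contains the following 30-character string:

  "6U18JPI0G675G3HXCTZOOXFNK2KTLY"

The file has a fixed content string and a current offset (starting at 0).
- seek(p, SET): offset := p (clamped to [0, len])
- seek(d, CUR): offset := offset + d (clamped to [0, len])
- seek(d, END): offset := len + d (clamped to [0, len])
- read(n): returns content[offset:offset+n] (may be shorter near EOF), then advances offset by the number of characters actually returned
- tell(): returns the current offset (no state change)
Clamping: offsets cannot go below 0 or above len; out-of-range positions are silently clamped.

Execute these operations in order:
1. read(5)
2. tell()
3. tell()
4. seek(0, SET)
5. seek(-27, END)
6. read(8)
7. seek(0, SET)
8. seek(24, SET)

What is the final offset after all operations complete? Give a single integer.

Answer: 24

Derivation:
After 1 (read(5)): returned '6U18J', offset=5
After 2 (tell()): offset=5
After 3 (tell()): offset=5
After 4 (seek(0, SET)): offset=0
After 5 (seek(-27, END)): offset=3
After 6 (read(8)): returned '8JPI0G67', offset=11
After 7 (seek(0, SET)): offset=0
After 8 (seek(24, SET)): offset=24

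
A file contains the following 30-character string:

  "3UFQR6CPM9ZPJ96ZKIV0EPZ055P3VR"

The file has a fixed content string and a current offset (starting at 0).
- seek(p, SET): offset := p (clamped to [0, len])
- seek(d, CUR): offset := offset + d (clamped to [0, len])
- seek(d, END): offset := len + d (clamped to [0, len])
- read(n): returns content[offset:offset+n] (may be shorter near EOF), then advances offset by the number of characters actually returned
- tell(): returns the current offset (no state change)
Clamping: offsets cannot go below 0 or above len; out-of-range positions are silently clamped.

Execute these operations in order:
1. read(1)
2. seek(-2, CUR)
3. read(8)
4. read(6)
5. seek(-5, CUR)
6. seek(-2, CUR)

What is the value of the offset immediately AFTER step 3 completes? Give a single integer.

Answer: 8

Derivation:
After 1 (read(1)): returned '3', offset=1
After 2 (seek(-2, CUR)): offset=0
After 3 (read(8)): returned '3UFQR6CP', offset=8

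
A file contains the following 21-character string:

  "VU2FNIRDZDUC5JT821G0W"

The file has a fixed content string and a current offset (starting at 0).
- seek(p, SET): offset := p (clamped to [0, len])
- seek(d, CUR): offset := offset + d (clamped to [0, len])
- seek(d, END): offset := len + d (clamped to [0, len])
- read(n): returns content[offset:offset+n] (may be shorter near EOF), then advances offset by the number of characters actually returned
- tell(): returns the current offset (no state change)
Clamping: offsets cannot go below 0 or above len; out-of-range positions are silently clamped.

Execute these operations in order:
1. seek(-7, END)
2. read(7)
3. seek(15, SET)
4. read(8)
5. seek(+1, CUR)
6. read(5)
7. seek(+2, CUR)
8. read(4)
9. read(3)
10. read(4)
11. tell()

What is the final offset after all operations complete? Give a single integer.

After 1 (seek(-7, END)): offset=14
After 2 (read(7)): returned 'T821G0W', offset=21
After 3 (seek(15, SET)): offset=15
After 4 (read(8)): returned '821G0W', offset=21
After 5 (seek(+1, CUR)): offset=21
After 6 (read(5)): returned '', offset=21
After 7 (seek(+2, CUR)): offset=21
After 8 (read(4)): returned '', offset=21
After 9 (read(3)): returned '', offset=21
After 10 (read(4)): returned '', offset=21
After 11 (tell()): offset=21

Answer: 21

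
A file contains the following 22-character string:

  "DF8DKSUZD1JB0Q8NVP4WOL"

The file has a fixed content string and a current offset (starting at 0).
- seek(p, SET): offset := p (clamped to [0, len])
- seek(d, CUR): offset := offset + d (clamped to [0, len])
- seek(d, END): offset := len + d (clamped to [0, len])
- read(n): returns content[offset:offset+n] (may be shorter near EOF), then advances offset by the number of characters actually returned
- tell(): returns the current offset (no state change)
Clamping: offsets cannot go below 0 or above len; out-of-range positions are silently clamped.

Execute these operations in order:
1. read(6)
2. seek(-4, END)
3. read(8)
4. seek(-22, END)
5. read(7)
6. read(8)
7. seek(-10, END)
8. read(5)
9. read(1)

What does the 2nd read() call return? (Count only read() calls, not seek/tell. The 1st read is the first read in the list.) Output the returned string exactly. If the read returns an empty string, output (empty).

Answer: 4WOL

Derivation:
After 1 (read(6)): returned 'DF8DKS', offset=6
After 2 (seek(-4, END)): offset=18
After 3 (read(8)): returned '4WOL', offset=22
After 4 (seek(-22, END)): offset=0
After 5 (read(7)): returned 'DF8DKSU', offset=7
After 6 (read(8)): returned 'ZD1JB0Q8', offset=15
After 7 (seek(-10, END)): offset=12
After 8 (read(5)): returned '0Q8NV', offset=17
After 9 (read(1)): returned 'P', offset=18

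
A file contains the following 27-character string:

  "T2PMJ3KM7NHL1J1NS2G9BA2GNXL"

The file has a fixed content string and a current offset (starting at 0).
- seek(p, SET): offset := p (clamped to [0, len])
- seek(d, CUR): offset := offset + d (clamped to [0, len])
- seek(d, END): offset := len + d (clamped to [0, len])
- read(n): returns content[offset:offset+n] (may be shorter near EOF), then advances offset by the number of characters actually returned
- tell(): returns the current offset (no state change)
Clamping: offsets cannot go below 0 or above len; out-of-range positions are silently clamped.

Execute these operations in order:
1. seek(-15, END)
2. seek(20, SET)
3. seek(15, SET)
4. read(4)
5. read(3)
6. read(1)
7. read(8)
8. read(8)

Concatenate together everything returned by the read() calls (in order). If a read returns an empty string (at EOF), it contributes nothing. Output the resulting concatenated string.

After 1 (seek(-15, END)): offset=12
After 2 (seek(20, SET)): offset=20
After 3 (seek(15, SET)): offset=15
After 4 (read(4)): returned 'NS2G', offset=19
After 5 (read(3)): returned '9BA', offset=22
After 6 (read(1)): returned '2', offset=23
After 7 (read(8)): returned 'GNXL', offset=27
After 8 (read(8)): returned '', offset=27

Answer: NS2G9BA2GNXL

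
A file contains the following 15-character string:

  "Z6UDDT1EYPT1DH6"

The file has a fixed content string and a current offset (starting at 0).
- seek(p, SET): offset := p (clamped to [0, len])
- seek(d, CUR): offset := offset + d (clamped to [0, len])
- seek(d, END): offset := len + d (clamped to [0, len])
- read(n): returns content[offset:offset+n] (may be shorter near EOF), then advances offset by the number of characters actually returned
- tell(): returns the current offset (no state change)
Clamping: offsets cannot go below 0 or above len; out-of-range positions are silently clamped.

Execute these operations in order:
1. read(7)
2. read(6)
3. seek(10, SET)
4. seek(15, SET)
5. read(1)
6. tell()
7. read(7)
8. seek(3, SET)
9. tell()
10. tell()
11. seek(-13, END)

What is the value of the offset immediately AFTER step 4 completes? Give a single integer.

After 1 (read(7)): returned 'Z6UDDT1', offset=7
After 2 (read(6)): returned 'EYPT1D', offset=13
After 3 (seek(10, SET)): offset=10
After 4 (seek(15, SET)): offset=15

Answer: 15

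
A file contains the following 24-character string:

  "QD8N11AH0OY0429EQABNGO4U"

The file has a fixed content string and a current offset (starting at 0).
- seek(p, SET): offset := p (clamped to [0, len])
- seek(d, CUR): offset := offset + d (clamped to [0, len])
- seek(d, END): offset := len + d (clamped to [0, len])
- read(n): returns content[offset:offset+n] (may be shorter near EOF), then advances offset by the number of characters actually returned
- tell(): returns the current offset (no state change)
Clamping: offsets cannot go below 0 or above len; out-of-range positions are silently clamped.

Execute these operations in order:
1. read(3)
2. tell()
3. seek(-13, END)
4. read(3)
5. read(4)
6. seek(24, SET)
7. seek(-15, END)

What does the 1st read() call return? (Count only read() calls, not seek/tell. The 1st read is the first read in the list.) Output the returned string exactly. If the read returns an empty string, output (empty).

Answer: QD8

Derivation:
After 1 (read(3)): returned 'QD8', offset=3
After 2 (tell()): offset=3
After 3 (seek(-13, END)): offset=11
After 4 (read(3)): returned '042', offset=14
After 5 (read(4)): returned '9EQA', offset=18
After 6 (seek(24, SET)): offset=24
After 7 (seek(-15, END)): offset=9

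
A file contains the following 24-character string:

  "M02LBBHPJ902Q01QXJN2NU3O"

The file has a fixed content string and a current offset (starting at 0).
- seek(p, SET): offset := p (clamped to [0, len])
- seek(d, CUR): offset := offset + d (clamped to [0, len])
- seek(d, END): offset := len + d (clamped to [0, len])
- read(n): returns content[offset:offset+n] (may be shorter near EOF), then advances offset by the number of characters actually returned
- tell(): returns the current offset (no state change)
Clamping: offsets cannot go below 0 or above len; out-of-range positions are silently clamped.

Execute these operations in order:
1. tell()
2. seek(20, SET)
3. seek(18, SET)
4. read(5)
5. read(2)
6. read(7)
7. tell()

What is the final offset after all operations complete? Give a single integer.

After 1 (tell()): offset=0
After 2 (seek(20, SET)): offset=20
After 3 (seek(18, SET)): offset=18
After 4 (read(5)): returned 'N2NU3', offset=23
After 5 (read(2)): returned 'O', offset=24
After 6 (read(7)): returned '', offset=24
After 7 (tell()): offset=24

Answer: 24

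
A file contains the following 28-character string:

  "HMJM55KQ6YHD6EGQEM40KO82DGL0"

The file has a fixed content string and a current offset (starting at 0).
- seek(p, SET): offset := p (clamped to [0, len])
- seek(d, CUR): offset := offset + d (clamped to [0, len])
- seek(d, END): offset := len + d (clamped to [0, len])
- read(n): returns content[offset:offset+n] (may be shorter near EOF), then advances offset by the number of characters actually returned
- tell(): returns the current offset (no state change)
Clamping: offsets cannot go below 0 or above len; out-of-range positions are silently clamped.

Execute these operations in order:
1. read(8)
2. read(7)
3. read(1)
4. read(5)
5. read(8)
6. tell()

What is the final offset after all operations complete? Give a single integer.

After 1 (read(8)): returned 'HMJM55KQ', offset=8
After 2 (read(7)): returned '6YHD6EG', offset=15
After 3 (read(1)): returned 'Q', offset=16
After 4 (read(5)): returned 'EM40K', offset=21
After 5 (read(8)): returned 'O82DGL0', offset=28
After 6 (tell()): offset=28

Answer: 28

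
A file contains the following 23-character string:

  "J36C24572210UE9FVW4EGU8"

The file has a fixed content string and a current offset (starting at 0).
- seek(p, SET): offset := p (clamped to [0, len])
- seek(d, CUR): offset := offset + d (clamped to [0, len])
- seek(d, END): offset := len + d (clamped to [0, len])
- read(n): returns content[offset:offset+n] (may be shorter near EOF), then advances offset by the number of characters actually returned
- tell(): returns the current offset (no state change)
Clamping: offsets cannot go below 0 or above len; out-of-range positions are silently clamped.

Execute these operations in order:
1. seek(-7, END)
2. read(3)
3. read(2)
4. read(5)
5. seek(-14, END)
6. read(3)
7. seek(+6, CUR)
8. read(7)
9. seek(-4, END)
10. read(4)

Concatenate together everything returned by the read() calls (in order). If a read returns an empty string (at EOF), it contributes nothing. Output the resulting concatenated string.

Answer: VW4EGU82104EGU8EGU8

Derivation:
After 1 (seek(-7, END)): offset=16
After 2 (read(3)): returned 'VW4', offset=19
After 3 (read(2)): returned 'EG', offset=21
After 4 (read(5)): returned 'U8', offset=23
After 5 (seek(-14, END)): offset=9
After 6 (read(3)): returned '210', offset=12
After 7 (seek(+6, CUR)): offset=18
After 8 (read(7)): returned '4EGU8', offset=23
After 9 (seek(-4, END)): offset=19
After 10 (read(4)): returned 'EGU8', offset=23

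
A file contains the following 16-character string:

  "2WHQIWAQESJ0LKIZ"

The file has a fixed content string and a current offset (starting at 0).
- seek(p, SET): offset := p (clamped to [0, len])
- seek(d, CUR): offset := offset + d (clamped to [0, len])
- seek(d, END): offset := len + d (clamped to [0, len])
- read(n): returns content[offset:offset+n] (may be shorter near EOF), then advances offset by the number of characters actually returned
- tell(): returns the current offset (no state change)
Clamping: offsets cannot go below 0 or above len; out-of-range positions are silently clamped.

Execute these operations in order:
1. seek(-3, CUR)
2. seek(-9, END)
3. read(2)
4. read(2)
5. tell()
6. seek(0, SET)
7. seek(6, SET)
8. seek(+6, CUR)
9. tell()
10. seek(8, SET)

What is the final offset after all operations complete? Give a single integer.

Answer: 8

Derivation:
After 1 (seek(-3, CUR)): offset=0
After 2 (seek(-9, END)): offset=7
After 3 (read(2)): returned 'QE', offset=9
After 4 (read(2)): returned 'SJ', offset=11
After 5 (tell()): offset=11
After 6 (seek(0, SET)): offset=0
After 7 (seek(6, SET)): offset=6
After 8 (seek(+6, CUR)): offset=12
After 9 (tell()): offset=12
After 10 (seek(8, SET)): offset=8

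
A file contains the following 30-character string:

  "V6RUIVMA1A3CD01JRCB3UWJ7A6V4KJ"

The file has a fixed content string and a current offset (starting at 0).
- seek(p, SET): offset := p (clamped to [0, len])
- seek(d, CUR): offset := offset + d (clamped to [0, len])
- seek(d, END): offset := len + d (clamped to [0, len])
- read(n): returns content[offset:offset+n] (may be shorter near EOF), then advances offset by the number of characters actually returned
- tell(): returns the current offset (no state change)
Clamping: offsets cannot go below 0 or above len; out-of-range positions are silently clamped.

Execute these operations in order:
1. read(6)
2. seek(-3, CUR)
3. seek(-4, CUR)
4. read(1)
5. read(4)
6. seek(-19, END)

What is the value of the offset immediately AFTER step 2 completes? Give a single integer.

Answer: 3

Derivation:
After 1 (read(6)): returned 'V6RUIV', offset=6
After 2 (seek(-3, CUR)): offset=3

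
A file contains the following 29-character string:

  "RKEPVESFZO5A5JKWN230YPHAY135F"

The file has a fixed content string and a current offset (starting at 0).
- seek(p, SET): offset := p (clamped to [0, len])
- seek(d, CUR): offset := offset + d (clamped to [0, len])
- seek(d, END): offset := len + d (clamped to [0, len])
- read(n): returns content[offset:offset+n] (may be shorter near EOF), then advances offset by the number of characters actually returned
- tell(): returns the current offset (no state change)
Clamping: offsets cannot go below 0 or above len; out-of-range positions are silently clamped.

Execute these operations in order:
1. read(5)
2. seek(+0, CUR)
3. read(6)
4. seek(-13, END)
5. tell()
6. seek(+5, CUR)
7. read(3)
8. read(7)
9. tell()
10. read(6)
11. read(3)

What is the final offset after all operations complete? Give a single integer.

After 1 (read(5)): returned 'RKEPV', offset=5
After 2 (seek(+0, CUR)): offset=5
After 3 (read(6)): returned 'ESFZO5', offset=11
After 4 (seek(-13, END)): offset=16
After 5 (tell()): offset=16
After 6 (seek(+5, CUR)): offset=21
After 7 (read(3)): returned 'PHA', offset=24
After 8 (read(7)): returned 'Y135F', offset=29
After 9 (tell()): offset=29
After 10 (read(6)): returned '', offset=29
After 11 (read(3)): returned '', offset=29

Answer: 29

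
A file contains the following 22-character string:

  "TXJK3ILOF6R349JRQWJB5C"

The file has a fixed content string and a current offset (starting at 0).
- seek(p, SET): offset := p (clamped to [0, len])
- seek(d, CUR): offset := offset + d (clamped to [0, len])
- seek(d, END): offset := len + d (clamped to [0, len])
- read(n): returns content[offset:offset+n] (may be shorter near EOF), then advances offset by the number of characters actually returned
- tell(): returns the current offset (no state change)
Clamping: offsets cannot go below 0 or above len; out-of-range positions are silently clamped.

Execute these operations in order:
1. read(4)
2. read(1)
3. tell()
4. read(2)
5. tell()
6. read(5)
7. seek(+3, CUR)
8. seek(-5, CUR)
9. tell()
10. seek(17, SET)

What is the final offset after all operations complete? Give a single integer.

After 1 (read(4)): returned 'TXJK', offset=4
After 2 (read(1)): returned '3', offset=5
After 3 (tell()): offset=5
After 4 (read(2)): returned 'IL', offset=7
After 5 (tell()): offset=7
After 6 (read(5)): returned 'OF6R3', offset=12
After 7 (seek(+3, CUR)): offset=15
After 8 (seek(-5, CUR)): offset=10
After 9 (tell()): offset=10
After 10 (seek(17, SET)): offset=17

Answer: 17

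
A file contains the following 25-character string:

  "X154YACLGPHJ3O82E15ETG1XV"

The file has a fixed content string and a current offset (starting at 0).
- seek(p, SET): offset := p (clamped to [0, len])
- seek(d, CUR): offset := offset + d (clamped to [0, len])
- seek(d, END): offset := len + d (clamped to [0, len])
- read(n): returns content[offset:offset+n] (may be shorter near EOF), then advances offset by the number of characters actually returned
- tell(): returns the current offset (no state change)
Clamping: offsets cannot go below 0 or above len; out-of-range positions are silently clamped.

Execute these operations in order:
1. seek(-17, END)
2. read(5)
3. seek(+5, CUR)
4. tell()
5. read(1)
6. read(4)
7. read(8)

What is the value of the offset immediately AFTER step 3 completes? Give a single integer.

After 1 (seek(-17, END)): offset=8
After 2 (read(5)): returned 'GPHJ3', offset=13
After 3 (seek(+5, CUR)): offset=18

Answer: 18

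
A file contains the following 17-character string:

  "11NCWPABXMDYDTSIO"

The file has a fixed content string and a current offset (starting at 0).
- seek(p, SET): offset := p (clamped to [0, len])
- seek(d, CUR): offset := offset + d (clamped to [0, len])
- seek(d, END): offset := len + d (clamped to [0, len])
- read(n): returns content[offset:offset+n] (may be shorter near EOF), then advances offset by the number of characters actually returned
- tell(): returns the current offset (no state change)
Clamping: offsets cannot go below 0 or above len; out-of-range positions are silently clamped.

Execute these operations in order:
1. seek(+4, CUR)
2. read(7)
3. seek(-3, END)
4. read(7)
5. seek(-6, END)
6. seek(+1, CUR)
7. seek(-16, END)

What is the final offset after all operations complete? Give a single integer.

After 1 (seek(+4, CUR)): offset=4
After 2 (read(7)): returned 'WPABXMD', offset=11
After 3 (seek(-3, END)): offset=14
After 4 (read(7)): returned 'SIO', offset=17
After 5 (seek(-6, END)): offset=11
After 6 (seek(+1, CUR)): offset=12
After 7 (seek(-16, END)): offset=1

Answer: 1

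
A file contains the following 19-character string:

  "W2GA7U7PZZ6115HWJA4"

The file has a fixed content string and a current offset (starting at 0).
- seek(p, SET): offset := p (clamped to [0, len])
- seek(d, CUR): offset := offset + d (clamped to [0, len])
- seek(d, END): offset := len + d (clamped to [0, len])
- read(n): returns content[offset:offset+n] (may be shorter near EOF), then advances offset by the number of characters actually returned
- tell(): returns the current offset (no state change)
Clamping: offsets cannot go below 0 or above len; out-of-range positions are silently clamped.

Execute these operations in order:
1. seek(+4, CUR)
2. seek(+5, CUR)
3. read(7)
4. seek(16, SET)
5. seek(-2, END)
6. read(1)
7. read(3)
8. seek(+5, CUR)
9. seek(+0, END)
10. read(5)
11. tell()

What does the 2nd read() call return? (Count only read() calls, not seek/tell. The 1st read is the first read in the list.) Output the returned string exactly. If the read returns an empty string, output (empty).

Answer: A

Derivation:
After 1 (seek(+4, CUR)): offset=4
After 2 (seek(+5, CUR)): offset=9
After 3 (read(7)): returned 'Z6115HW', offset=16
After 4 (seek(16, SET)): offset=16
After 5 (seek(-2, END)): offset=17
After 6 (read(1)): returned 'A', offset=18
After 7 (read(3)): returned '4', offset=19
After 8 (seek(+5, CUR)): offset=19
After 9 (seek(+0, END)): offset=19
After 10 (read(5)): returned '', offset=19
After 11 (tell()): offset=19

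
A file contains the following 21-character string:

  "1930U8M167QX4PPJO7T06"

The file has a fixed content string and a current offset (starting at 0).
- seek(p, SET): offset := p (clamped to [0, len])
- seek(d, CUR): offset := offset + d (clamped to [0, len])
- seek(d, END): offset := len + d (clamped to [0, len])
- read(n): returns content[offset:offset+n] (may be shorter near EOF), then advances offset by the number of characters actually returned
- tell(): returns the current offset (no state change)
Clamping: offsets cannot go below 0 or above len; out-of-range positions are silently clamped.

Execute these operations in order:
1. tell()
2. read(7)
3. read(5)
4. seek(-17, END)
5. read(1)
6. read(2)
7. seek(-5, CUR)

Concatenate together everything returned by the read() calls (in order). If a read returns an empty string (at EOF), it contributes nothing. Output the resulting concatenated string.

Answer: 1930U8M167QXU8M

Derivation:
After 1 (tell()): offset=0
After 2 (read(7)): returned '1930U8M', offset=7
After 3 (read(5)): returned '167QX', offset=12
After 4 (seek(-17, END)): offset=4
After 5 (read(1)): returned 'U', offset=5
After 6 (read(2)): returned '8M', offset=7
After 7 (seek(-5, CUR)): offset=2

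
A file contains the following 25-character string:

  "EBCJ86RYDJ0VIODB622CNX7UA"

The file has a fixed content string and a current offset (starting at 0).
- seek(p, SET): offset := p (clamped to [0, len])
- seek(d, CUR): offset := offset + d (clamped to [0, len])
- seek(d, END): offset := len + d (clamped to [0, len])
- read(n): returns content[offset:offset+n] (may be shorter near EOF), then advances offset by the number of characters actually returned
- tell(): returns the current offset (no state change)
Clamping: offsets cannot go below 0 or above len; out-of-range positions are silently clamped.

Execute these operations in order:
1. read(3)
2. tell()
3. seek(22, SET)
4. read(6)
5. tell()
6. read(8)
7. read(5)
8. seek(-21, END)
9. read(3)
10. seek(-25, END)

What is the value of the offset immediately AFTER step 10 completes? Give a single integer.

Answer: 0

Derivation:
After 1 (read(3)): returned 'EBC', offset=3
After 2 (tell()): offset=3
After 3 (seek(22, SET)): offset=22
After 4 (read(6)): returned '7UA', offset=25
After 5 (tell()): offset=25
After 6 (read(8)): returned '', offset=25
After 7 (read(5)): returned '', offset=25
After 8 (seek(-21, END)): offset=4
After 9 (read(3)): returned '86R', offset=7
After 10 (seek(-25, END)): offset=0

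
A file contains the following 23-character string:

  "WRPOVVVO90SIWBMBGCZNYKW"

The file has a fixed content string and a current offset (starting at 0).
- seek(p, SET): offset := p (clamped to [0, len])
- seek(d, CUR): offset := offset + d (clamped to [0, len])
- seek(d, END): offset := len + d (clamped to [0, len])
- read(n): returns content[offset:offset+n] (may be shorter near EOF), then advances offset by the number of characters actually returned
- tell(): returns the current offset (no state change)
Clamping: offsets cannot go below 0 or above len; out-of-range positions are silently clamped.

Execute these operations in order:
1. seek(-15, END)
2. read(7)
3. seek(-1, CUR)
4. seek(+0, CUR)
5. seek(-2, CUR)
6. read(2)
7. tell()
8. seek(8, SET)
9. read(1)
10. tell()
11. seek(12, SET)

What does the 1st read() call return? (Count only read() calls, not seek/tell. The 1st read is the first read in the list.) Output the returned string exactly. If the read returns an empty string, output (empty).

After 1 (seek(-15, END)): offset=8
After 2 (read(7)): returned '90SIWBM', offset=15
After 3 (seek(-1, CUR)): offset=14
After 4 (seek(+0, CUR)): offset=14
After 5 (seek(-2, CUR)): offset=12
After 6 (read(2)): returned 'WB', offset=14
After 7 (tell()): offset=14
After 8 (seek(8, SET)): offset=8
After 9 (read(1)): returned '9', offset=9
After 10 (tell()): offset=9
After 11 (seek(12, SET)): offset=12

Answer: 90SIWBM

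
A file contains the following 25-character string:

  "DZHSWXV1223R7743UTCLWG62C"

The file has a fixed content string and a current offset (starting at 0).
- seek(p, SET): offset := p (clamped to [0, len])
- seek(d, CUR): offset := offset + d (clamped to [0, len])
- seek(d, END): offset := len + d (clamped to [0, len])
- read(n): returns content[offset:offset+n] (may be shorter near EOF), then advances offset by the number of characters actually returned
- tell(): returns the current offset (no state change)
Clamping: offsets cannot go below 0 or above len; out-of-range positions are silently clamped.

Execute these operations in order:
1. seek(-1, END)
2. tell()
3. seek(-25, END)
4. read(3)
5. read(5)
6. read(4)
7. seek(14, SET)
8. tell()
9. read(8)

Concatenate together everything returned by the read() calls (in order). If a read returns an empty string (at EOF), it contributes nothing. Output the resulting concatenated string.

Answer: DZHSWXV1223R43UTCLWG

Derivation:
After 1 (seek(-1, END)): offset=24
After 2 (tell()): offset=24
After 3 (seek(-25, END)): offset=0
After 4 (read(3)): returned 'DZH', offset=3
After 5 (read(5)): returned 'SWXV1', offset=8
After 6 (read(4)): returned '223R', offset=12
After 7 (seek(14, SET)): offset=14
After 8 (tell()): offset=14
After 9 (read(8)): returned '43UTCLWG', offset=22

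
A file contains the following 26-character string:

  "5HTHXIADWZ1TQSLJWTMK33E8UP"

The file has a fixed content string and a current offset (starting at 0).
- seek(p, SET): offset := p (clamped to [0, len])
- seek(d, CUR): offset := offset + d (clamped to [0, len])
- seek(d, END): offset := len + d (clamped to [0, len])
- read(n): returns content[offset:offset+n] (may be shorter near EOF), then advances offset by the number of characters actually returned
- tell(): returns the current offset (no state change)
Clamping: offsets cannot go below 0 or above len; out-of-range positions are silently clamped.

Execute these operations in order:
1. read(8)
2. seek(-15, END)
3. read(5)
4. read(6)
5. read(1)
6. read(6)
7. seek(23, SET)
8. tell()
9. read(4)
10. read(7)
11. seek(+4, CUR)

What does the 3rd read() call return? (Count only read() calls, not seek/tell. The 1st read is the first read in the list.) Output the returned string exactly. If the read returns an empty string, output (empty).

Answer: WTMK33

Derivation:
After 1 (read(8)): returned '5HTHXIAD', offset=8
After 2 (seek(-15, END)): offset=11
After 3 (read(5)): returned 'TQSLJ', offset=16
After 4 (read(6)): returned 'WTMK33', offset=22
After 5 (read(1)): returned 'E', offset=23
After 6 (read(6)): returned '8UP', offset=26
After 7 (seek(23, SET)): offset=23
After 8 (tell()): offset=23
After 9 (read(4)): returned '8UP', offset=26
After 10 (read(7)): returned '', offset=26
After 11 (seek(+4, CUR)): offset=26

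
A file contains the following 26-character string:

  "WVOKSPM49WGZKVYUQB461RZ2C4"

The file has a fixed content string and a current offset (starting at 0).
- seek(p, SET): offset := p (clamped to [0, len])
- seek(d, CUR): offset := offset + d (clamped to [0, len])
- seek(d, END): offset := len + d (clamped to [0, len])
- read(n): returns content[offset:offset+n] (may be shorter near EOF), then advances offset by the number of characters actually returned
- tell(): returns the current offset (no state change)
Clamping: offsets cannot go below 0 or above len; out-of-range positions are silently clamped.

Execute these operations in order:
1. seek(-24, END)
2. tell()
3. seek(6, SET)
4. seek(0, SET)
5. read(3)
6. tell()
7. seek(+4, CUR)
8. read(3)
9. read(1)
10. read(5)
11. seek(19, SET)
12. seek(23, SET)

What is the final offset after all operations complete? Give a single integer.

After 1 (seek(-24, END)): offset=2
After 2 (tell()): offset=2
After 3 (seek(6, SET)): offset=6
After 4 (seek(0, SET)): offset=0
After 5 (read(3)): returned 'WVO', offset=3
After 6 (tell()): offset=3
After 7 (seek(+4, CUR)): offset=7
After 8 (read(3)): returned '49W', offset=10
After 9 (read(1)): returned 'G', offset=11
After 10 (read(5)): returned 'ZKVYU', offset=16
After 11 (seek(19, SET)): offset=19
After 12 (seek(23, SET)): offset=23

Answer: 23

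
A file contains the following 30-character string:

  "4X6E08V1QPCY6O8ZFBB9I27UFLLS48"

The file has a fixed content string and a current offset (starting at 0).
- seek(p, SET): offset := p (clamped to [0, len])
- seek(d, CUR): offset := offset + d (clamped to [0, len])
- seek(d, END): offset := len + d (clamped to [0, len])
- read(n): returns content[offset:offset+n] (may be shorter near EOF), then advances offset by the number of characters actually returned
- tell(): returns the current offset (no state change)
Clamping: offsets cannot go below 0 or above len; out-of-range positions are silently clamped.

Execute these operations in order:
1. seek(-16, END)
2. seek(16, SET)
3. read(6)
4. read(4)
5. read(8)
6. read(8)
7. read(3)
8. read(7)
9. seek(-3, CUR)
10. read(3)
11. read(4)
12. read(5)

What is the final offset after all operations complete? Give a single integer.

Answer: 30

Derivation:
After 1 (seek(-16, END)): offset=14
After 2 (seek(16, SET)): offset=16
After 3 (read(6)): returned 'FBB9I2', offset=22
After 4 (read(4)): returned '7UFL', offset=26
After 5 (read(8)): returned 'LS48', offset=30
After 6 (read(8)): returned '', offset=30
After 7 (read(3)): returned '', offset=30
After 8 (read(7)): returned '', offset=30
After 9 (seek(-3, CUR)): offset=27
After 10 (read(3)): returned 'S48', offset=30
After 11 (read(4)): returned '', offset=30
After 12 (read(5)): returned '', offset=30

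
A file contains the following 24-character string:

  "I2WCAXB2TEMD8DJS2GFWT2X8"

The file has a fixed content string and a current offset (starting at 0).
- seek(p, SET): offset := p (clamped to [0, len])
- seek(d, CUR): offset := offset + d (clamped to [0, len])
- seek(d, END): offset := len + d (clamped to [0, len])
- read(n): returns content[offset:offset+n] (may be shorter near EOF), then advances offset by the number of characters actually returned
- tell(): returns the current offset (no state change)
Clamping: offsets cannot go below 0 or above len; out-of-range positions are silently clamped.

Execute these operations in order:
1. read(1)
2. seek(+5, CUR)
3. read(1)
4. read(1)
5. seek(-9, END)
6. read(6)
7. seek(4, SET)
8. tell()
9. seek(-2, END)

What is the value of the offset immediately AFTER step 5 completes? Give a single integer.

Answer: 15

Derivation:
After 1 (read(1)): returned 'I', offset=1
After 2 (seek(+5, CUR)): offset=6
After 3 (read(1)): returned 'B', offset=7
After 4 (read(1)): returned '2', offset=8
After 5 (seek(-9, END)): offset=15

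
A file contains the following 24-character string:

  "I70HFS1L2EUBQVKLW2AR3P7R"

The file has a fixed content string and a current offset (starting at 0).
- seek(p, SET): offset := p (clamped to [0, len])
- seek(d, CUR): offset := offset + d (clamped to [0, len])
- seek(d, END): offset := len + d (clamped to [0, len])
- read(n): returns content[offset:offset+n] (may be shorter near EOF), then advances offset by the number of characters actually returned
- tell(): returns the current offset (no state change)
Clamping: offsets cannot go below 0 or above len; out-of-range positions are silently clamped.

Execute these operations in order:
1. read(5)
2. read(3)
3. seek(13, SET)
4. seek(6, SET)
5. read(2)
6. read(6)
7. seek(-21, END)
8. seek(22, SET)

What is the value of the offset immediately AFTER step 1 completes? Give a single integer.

After 1 (read(5)): returned 'I70HF', offset=5

Answer: 5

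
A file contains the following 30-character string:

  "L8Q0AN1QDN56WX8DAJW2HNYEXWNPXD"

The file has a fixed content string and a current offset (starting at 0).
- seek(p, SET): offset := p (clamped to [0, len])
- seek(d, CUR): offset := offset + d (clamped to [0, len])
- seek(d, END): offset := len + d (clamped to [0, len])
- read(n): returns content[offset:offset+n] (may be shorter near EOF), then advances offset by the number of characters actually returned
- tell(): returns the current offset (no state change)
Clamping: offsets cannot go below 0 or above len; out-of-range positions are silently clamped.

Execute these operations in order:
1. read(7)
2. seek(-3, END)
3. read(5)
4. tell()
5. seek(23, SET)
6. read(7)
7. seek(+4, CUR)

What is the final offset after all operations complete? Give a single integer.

After 1 (read(7)): returned 'L8Q0AN1', offset=7
After 2 (seek(-3, END)): offset=27
After 3 (read(5)): returned 'PXD', offset=30
After 4 (tell()): offset=30
After 5 (seek(23, SET)): offset=23
After 6 (read(7)): returned 'EXWNPXD', offset=30
After 7 (seek(+4, CUR)): offset=30

Answer: 30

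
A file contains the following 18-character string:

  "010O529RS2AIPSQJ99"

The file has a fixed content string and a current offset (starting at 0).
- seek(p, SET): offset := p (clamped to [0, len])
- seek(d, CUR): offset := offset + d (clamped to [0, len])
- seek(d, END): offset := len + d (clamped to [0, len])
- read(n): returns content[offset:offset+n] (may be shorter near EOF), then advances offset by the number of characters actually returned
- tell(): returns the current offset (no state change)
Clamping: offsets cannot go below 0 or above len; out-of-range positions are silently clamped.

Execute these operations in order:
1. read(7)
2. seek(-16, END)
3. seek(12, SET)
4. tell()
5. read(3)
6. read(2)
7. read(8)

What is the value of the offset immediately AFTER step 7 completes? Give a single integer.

Answer: 18

Derivation:
After 1 (read(7)): returned '010O529', offset=7
After 2 (seek(-16, END)): offset=2
After 3 (seek(12, SET)): offset=12
After 4 (tell()): offset=12
After 5 (read(3)): returned 'PSQ', offset=15
After 6 (read(2)): returned 'J9', offset=17
After 7 (read(8)): returned '9', offset=18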